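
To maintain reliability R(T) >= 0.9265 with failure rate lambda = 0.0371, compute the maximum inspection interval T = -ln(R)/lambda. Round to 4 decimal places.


R_target = 0.9265
lambda = 0.0371
-ln(0.9265) = 0.0763
T = 0.0763 / 0.0371
T = 2.0577

2.0577


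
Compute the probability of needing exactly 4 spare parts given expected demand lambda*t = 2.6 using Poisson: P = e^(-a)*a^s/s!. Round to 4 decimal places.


a = 2.6, s = 4
e^(-a) = e^(-2.6) = 0.0743
a^s = 2.6^4 = 45.6976
s! = 24
P = 0.0743 * 45.6976 / 24
P = 0.1414

0.1414


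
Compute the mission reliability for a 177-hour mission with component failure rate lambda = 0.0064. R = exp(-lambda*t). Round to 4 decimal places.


lambda = 0.0064
mission_time = 177
lambda * t = 0.0064 * 177 = 1.1328
R = exp(-1.1328)
R = 0.3221

0.3221


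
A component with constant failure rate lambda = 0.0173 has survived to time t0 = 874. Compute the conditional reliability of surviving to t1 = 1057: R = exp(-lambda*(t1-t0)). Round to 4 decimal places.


lambda = 0.0173
t0 = 874, t1 = 1057
t1 - t0 = 183
lambda * (t1-t0) = 0.0173 * 183 = 3.1659
R = exp(-3.1659)
R = 0.0422

0.0422


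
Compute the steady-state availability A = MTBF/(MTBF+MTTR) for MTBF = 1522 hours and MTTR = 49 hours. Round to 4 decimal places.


MTBF = 1522
MTTR = 49
MTBF + MTTR = 1571
A = 1522 / 1571
A = 0.9688

0.9688


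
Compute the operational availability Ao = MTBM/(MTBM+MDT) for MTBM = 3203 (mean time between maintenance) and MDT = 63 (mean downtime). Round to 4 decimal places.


MTBM = 3203
MDT = 63
MTBM + MDT = 3266
Ao = 3203 / 3266
Ao = 0.9807

0.9807


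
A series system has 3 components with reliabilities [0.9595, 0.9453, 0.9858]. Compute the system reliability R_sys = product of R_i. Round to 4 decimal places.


Components: [0.9595, 0.9453, 0.9858]
After component 1 (R=0.9595): product = 0.9595
After component 2 (R=0.9453): product = 0.907
After component 3 (R=0.9858): product = 0.8941
R_sys = 0.8941

0.8941


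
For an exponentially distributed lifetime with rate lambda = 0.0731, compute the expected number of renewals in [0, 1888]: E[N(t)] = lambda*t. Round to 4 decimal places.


lambda = 0.0731
t = 1888
E[N(t)] = lambda * t
E[N(t)] = 0.0731 * 1888
E[N(t)] = 138.0128

138.0128


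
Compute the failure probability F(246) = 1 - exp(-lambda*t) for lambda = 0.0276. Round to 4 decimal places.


lambda = 0.0276, t = 246
lambda * t = 6.7896
exp(-6.7896) = 0.0011
F(t) = 1 - 0.0011
F(t) = 0.9989

0.9989


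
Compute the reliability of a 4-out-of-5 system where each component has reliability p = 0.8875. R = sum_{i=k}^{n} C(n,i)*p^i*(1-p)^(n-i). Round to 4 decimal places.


k = 4, n = 5, p = 0.8875
i=4: C(5,4)=5 * 0.8875^4 * 0.1125^1 = 0.349
i=5: C(5,5)=1 * 0.8875^5 * 0.1125^0 = 0.5506
R = sum of terms = 0.8996

0.8996


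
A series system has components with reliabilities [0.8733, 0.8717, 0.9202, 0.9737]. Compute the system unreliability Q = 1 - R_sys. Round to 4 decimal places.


Components: [0.8733, 0.8717, 0.9202, 0.9737]
After component 1: product = 0.8733
After component 2: product = 0.7613
After component 3: product = 0.7005
After component 4: product = 0.6821
R_sys = 0.6821
Q = 1 - 0.6821 = 0.3179

0.3179


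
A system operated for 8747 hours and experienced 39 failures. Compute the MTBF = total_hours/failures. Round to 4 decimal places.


total_hours = 8747
failures = 39
MTBF = 8747 / 39
MTBF = 224.2821

224.2821


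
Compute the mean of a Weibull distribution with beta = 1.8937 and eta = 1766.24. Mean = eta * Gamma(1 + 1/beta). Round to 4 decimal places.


beta = 1.8937, eta = 1766.24
1/beta = 0.5281
1 + 1/beta = 1.5281
Gamma(1.5281) = 0.8875
Mean = 1766.24 * 0.8875
Mean = 1567.4657

1567.4657


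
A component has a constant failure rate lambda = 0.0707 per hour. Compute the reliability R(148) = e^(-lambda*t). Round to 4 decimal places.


lambda = 0.0707
t = 148
lambda * t = 10.4636
R(t) = e^(-10.4636)
R(t) = 0.0

0.0


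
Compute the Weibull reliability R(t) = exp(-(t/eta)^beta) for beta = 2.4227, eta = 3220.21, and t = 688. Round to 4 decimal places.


beta = 2.4227, eta = 3220.21, t = 688
t/eta = 688 / 3220.21 = 0.2137
(t/eta)^beta = 0.2137^2.4227 = 0.0238
R(t) = exp(-0.0238)
R(t) = 0.9765

0.9765


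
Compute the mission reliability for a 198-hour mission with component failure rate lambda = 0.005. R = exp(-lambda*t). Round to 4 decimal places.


lambda = 0.005
mission_time = 198
lambda * t = 0.005 * 198 = 0.99
R = exp(-0.99)
R = 0.3716

0.3716


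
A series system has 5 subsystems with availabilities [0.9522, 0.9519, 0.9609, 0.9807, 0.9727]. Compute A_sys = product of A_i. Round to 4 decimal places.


Subsystems: [0.9522, 0.9519, 0.9609, 0.9807, 0.9727]
After subsystem 1 (A=0.9522): product = 0.9522
After subsystem 2 (A=0.9519): product = 0.9064
After subsystem 3 (A=0.9609): product = 0.871
After subsystem 4 (A=0.9807): product = 0.8541
After subsystem 5 (A=0.9727): product = 0.8308
A_sys = 0.8308

0.8308


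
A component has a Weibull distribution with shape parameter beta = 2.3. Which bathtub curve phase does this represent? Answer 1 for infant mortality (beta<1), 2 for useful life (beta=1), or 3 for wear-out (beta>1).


beta = 2.3
Compare beta to 1:
beta < 1 => infant mortality (phase 1)
beta = 1 => useful life (phase 2)
beta > 1 => wear-out (phase 3)
Since beta = 2.3, this is wear-out (increasing failure rate)
Phase = 3

3


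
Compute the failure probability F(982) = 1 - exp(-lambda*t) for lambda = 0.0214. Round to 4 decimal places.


lambda = 0.0214, t = 982
lambda * t = 21.0148
exp(-21.0148) = 0.0
F(t) = 1 - 0.0
F(t) = 1.0

1.0


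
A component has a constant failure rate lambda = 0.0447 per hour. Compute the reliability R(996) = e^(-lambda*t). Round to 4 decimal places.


lambda = 0.0447
t = 996
lambda * t = 44.5212
R(t) = e^(-44.5212)
R(t) = 0.0

0.0


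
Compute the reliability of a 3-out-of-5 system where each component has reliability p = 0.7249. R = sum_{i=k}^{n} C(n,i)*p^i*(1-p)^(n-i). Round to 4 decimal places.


k = 3, n = 5, p = 0.7249
i=3: C(5,3)=10 * 0.7249^3 * 0.2751^2 = 0.2883
i=4: C(5,4)=5 * 0.7249^4 * 0.2751^1 = 0.3798
i=5: C(5,5)=1 * 0.7249^5 * 0.2751^0 = 0.2002
R = sum of terms = 0.8683

0.8683


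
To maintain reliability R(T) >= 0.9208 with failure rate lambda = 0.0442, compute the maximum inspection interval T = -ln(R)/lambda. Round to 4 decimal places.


R_target = 0.9208
lambda = 0.0442
-ln(0.9208) = 0.0825
T = 0.0825 / 0.0442
T = 1.8668

1.8668


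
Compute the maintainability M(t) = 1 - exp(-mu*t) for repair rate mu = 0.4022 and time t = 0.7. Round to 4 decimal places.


mu = 0.4022, t = 0.7
mu * t = 0.4022 * 0.7 = 0.2815
exp(-0.2815) = 0.7546
M(t) = 1 - 0.7546
M(t) = 0.2454

0.2454


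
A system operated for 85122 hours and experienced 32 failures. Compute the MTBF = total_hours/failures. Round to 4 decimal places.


total_hours = 85122
failures = 32
MTBF = 85122 / 32
MTBF = 2660.0625

2660.0625


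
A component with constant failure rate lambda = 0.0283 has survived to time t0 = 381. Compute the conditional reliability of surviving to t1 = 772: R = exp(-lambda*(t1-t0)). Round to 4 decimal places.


lambda = 0.0283
t0 = 381, t1 = 772
t1 - t0 = 391
lambda * (t1-t0) = 0.0283 * 391 = 11.0653
R = exp(-11.0653)
R = 0.0

0.0


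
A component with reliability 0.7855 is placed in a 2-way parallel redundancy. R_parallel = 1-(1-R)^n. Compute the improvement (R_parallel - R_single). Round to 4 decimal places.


R_single = 0.7855, n = 2
1 - R_single = 0.2145
(1 - R_single)^n = 0.2145^2 = 0.046
R_parallel = 1 - 0.046 = 0.954
Improvement = 0.954 - 0.7855
Improvement = 0.1685

0.1685


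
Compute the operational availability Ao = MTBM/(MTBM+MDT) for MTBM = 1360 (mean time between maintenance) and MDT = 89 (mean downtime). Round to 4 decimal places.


MTBM = 1360
MDT = 89
MTBM + MDT = 1449
Ao = 1360 / 1449
Ao = 0.9386

0.9386


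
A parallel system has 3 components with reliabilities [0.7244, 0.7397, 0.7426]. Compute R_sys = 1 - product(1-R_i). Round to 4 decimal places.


Components: [0.7244, 0.7397, 0.7426]
(1 - 0.7244) = 0.2756, running product = 0.2756
(1 - 0.7397) = 0.2603, running product = 0.0717
(1 - 0.7426) = 0.2574, running product = 0.0185
Product of (1-R_i) = 0.0185
R_sys = 1 - 0.0185 = 0.9815

0.9815


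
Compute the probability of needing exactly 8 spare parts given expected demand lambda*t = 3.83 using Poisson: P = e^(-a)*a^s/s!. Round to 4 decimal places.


a = 3.83, s = 8
e^(-a) = e^(-3.83) = 0.0217
a^s = 3.83^8 = 46300.9809
s! = 40320
P = 0.0217 * 46300.9809 / 40320
P = 0.0249

0.0249


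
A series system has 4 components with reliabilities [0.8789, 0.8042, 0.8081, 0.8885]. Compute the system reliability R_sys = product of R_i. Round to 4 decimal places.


Components: [0.8789, 0.8042, 0.8081, 0.8885]
After component 1 (R=0.8789): product = 0.8789
After component 2 (R=0.8042): product = 0.7068
After component 3 (R=0.8081): product = 0.5712
After component 4 (R=0.8885): product = 0.5075
R_sys = 0.5075

0.5075


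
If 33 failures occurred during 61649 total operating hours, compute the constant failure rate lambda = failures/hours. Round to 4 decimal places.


failures = 33
total_hours = 61649
lambda = 33 / 61649
lambda = 0.0005

0.0005


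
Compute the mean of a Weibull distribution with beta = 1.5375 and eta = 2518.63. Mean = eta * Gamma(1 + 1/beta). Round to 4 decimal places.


beta = 1.5375, eta = 2518.63
1/beta = 0.6504
1 + 1/beta = 1.6504
Gamma(1.6504) = 0.9002
Mean = 2518.63 * 0.9002
Mean = 2267.2163

2267.2163


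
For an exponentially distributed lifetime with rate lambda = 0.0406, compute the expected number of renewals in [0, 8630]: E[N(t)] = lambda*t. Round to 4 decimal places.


lambda = 0.0406
t = 8630
E[N(t)] = lambda * t
E[N(t)] = 0.0406 * 8630
E[N(t)] = 350.378

350.378


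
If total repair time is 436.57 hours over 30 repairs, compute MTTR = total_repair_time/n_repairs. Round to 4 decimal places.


total_repair_time = 436.57
n_repairs = 30
MTTR = 436.57 / 30
MTTR = 14.5523

14.5523


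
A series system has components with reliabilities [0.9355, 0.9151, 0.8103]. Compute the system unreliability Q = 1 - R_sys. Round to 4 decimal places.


Components: [0.9355, 0.9151, 0.8103]
After component 1: product = 0.9355
After component 2: product = 0.8561
After component 3: product = 0.6937
R_sys = 0.6937
Q = 1 - 0.6937 = 0.3063

0.3063


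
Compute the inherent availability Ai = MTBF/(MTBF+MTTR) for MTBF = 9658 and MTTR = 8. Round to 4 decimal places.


MTBF = 9658
MTTR = 8
MTBF + MTTR = 9666
Ai = 9658 / 9666
Ai = 0.9992

0.9992


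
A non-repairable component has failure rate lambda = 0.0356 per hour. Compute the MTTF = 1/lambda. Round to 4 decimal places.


lambda = 0.0356
MTTF = 1 / 0.0356
MTTF = 28.0899

28.0899


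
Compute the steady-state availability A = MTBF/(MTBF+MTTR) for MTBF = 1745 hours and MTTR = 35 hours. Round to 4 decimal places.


MTBF = 1745
MTTR = 35
MTBF + MTTR = 1780
A = 1745 / 1780
A = 0.9803

0.9803


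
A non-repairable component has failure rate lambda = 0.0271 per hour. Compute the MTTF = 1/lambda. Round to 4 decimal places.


lambda = 0.0271
MTTF = 1 / 0.0271
MTTF = 36.9004

36.9004


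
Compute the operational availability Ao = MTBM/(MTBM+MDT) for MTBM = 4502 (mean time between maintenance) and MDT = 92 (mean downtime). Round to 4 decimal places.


MTBM = 4502
MDT = 92
MTBM + MDT = 4594
Ao = 4502 / 4594
Ao = 0.98

0.98


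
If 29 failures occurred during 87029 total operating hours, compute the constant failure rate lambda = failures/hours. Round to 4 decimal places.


failures = 29
total_hours = 87029
lambda = 29 / 87029
lambda = 0.0003

0.0003


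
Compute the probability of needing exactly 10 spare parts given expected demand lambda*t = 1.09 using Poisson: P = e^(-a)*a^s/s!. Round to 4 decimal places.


a = 1.09, s = 10
e^(-a) = e^(-1.09) = 0.3362
a^s = 1.09^10 = 2.3674
s! = 3628800
P = 0.3362 * 2.3674 / 3628800
P = 0.0

0.0


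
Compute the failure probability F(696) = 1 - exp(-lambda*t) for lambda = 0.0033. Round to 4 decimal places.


lambda = 0.0033, t = 696
lambda * t = 2.2968
exp(-2.2968) = 0.1006
F(t) = 1 - 0.1006
F(t) = 0.8994

0.8994


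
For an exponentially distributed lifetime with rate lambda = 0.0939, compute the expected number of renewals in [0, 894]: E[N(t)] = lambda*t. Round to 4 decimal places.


lambda = 0.0939
t = 894
E[N(t)] = lambda * t
E[N(t)] = 0.0939 * 894
E[N(t)] = 83.9466

83.9466


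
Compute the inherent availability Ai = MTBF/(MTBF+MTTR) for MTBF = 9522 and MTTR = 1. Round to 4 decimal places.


MTBF = 9522
MTTR = 1
MTBF + MTTR = 9523
Ai = 9522 / 9523
Ai = 0.9999

0.9999


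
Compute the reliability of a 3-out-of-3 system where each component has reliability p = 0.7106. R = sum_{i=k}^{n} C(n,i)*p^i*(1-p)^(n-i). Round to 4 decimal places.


k = 3, n = 3, p = 0.7106
i=3: C(3,3)=1 * 0.7106^3 * 0.2894^0 = 0.3588
R = sum of terms = 0.3588

0.3588


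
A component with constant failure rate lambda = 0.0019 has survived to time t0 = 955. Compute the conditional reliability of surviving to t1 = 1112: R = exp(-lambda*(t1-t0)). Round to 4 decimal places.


lambda = 0.0019
t0 = 955, t1 = 1112
t1 - t0 = 157
lambda * (t1-t0) = 0.0019 * 157 = 0.2983
R = exp(-0.2983)
R = 0.7421

0.7421


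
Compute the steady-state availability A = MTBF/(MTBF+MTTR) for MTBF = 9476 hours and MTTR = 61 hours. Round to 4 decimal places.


MTBF = 9476
MTTR = 61
MTBF + MTTR = 9537
A = 9476 / 9537
A = 0.9936

0.9936


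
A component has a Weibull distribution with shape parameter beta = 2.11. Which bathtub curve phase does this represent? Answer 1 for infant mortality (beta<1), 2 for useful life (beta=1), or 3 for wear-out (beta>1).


beta = 2.11
Compare beta to 1:
beta < 1 => infant mortality (phase 1)
beta = 1 => useful life (phase 2)
beta > 1 => wear-out (phase 3)
Since beta = 2.11, this is wear-out (increasing failure rate)
Phase = 3

3


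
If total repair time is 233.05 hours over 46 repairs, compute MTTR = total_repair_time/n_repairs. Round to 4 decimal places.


total_repair_time = 233.05
n_repairs = 46
MTTR = 233.05 / 46
MTTR = 5.0663

5.0663


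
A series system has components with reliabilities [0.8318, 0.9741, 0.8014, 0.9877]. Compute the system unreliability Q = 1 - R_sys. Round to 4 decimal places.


Components: [0.8318, 0.9741, 0.8014, 0.9877]
After component 1: product = 0.8318
After component 2: product = 0.8103
After component 3: product = 0.6493
After component 4: product = 0.6414
R_sys = 0.6414
Q = 1 - 0.6414 = 0.3586

0.3586


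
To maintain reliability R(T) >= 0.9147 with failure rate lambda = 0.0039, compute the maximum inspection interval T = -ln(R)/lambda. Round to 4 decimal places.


R_target = 0.9147
lambda = 0.0039
-ln(0.9147) = 0.0892
T = 0.0892 / 0.0039
T = 22.8613

22.8613


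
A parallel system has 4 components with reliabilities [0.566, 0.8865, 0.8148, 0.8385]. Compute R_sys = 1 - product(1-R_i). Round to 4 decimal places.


Components: [0.566, 0.8865, 0.8148, 0.8385]
(1 - 0.566) = 0.434, running product = 0.434
(1 - 0.8865) = 0.1135, running product = 0.0493
(1 - 0.8148) = 0.1852, running product = 0.0091
(1 - 0.8385) = 0.1615, running product = 0.0015
Product of (1-R_i) = 0.0015
R_sys = 1 - 0.0015 = 0.9985

0.9985


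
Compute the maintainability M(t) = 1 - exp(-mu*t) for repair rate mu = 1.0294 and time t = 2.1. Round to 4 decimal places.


mu = 1.0294, t = 2.1
mu * t = 1.0294 * 2.1 = 2.1617
exp(-2.1617) = 0.1151
M(t) = 1 - 0.1151
M(t) = 0.8849

0.8849


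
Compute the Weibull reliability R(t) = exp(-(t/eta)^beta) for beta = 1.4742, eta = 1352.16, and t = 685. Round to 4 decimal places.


beta = 1.4742, eta = 1352.16, t = 685
t/eta = 685 / 1352.16 = 0.5066
(t/eta)^beta = 0.5066^1.4742 = 0.367
R(t) = exp(-0.367)
R(t) = 0.6928

0.6928


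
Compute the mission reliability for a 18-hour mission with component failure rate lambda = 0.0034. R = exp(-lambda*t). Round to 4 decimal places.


lambda = 0.0034
mission_time = 18
lambda * t = 0.0034 * 18 = 0.0612
R = exp(-0.0612)
R = 0.9406

0.9406


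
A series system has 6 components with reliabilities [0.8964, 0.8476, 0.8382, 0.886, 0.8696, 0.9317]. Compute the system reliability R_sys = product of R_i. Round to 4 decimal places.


Components: [0.8964, 0.8476, 0.8382, 0.886, 0.8696, 0.9317]
After component 1 (R=0.8964): product = 0.8964
After component 2 (R=0.8476): product = 0.7598
After component 3 (R=0.8382): product = 0.6369
After component 4 (R=0.886): product = 0.5643
After component 5 (R=0.8696): product = 0.4907
After component 6 (R=0.9317): product = 0.4572
R_sys = 0.4572

0.4572


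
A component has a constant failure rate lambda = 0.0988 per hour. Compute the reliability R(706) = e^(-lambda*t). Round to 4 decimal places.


lambda = 0.0988
t = 706
lambda * t = 69.7528
R(t) = e^(-69.7528)
R(t) = 0.0

0.0


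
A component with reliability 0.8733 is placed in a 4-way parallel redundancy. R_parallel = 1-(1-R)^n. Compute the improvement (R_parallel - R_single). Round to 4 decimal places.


R_single = 0.8733, n = 4
1 - R_single = 0.1267
(1 - R_single)^n = 0.1267^4 = 0.0003
R_parallel = 1 - 0.0003 = 0.9997
Improvement = 0.9997 - 0.8733
Improvement = 0.1264

0.1264


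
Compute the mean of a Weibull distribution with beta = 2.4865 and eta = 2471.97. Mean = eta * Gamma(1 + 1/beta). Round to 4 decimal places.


beta = 2.4865, eta = 2471.97
1/beta = 0.4022
1 + 1/beta = 1.4022
Gamma(1.4022) = 0.8871
Mean = 2471.97 * 0.8871
Mean = 2193.0025

2193.0025


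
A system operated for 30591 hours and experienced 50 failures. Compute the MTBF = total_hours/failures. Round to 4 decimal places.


total_hours = 30591
failures = 50
MTBF = 30591 / 50
MTBF = 611.82

611.82


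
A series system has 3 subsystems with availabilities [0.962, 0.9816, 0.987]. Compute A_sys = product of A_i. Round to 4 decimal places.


Subsystems: [0.962, 0.9816, 0.987]
After subsystem 1 (A=0.962): product = 0.962
After subsystem 2 (A=0.9816): product = 0.9443
After subsystem 3 (A=0.987): product = 0.932
A_sys = 0.932

0.932


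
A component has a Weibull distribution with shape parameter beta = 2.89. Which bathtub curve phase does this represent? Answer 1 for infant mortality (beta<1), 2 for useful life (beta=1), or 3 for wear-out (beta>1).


beta = 2.89
Compare beta to 1:
beta < 1 => infant mortality (phase 1)
beta = 1 => useful life (phase 2)
beta > 1 => wear-out (phase 3)
Since beta = 2.89, this is wear-out (increasing failure rate)
Phase = 3

3


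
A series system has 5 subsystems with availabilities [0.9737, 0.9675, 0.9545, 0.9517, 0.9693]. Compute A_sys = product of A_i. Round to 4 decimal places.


Subsystems: [0.9737, 0.9675, 0.9545, 0.9517, 0.9693]
After subsystem 1 (A=0.9737): product = 0.9737
After subsystem 2 (A=0.9675): product = 0.9421
After subsystem 3 (A=0.9545): product = 0.8992
After subsystem 4 (A=0.9517): product = 0.8558
After subsystem 5 (A=0.9693): product = 0.8295
A_sys = 0.8295

0.8295


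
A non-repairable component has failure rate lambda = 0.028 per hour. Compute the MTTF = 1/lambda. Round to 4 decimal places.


lambda = 0.028
MTTF = 1 / 0.028
MTTF = 35.7143

35.7143


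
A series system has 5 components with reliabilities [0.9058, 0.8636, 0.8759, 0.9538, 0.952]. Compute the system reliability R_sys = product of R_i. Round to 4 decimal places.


Components: [0.9058, 0.8636, 0.8759, 0.9538, 0.952]
After component 1 (R=0.9058): product = 0.9058
After component 2 (R=0.8636): product = 0.7822
After component 3 (R=0.8759): product = 0.6852
After component 4 (R=0.9538): product = 0.6535
After component 5 (R=0.952): product = 0.6221
R_sys = 0.6221

0.6221


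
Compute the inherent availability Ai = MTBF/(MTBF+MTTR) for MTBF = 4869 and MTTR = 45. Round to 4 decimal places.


MTBF = 4869
MTTR = 45
MTBF + MTTR = 4914
Ai = 4869 / 4914
Ai = 0.9908

0.9908


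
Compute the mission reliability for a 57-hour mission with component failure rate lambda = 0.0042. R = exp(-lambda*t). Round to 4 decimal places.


lambda = 0.0042
mission_time = 57
lambda * t = 0.0042 * 57 = 0.2394
R = exp(-0.2394)
R = 0.7871

0.7871


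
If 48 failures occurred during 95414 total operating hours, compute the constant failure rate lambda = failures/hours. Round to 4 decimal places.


failures = 48
total_hours = 95414
lambda = 48 / 95414
lambda = 0.0005

0.0005


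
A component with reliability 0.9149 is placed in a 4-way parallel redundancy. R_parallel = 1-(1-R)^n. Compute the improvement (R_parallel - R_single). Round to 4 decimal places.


R_single = 0.9149, n = 4
1 - R_single = 0.0851
(1 - R_single)^n = 0.0851^4 = 0.0001
R_parallel = 1 - 0.0001 = 0.9999
Improvement = 0.9999 - 0.9149
Improvement = 0.085

0.085


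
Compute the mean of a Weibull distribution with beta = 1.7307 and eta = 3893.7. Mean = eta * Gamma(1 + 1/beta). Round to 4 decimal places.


beta = 1.7307, eta = 3893.7
1/beta = 0.5778
1 + 1/beta = 1.5778
Gamma(1.5778) = 0.8912
Mean = 3893.7 * 0.8912
Mean = 3470.0978

3470.0978


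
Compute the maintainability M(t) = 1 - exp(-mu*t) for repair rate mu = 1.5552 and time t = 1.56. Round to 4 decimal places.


mu = 1.5552, t = 1.56
mu * t = 1.5552 * 1.56 = 2.4261
exp(-2.4261) = 0.0884
M(t) = 1 - 0.0884
M(t) = 0.9116

0.9116


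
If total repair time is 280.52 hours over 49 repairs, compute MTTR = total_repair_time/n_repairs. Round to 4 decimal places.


total_repair_time = 280.52
n_repairs = 49
MTTR = 280.52 / 49
MTTR = 5.7249

5.7249


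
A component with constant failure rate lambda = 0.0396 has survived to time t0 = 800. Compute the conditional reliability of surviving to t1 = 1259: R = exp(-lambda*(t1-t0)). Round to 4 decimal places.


lambda = 0.0396
t0 = 800, t1 = 1259
t1 - t0 = 459
lambda * (t1-t0) = 0.0396 * 459 = 18.1764
R = exp(-18.1764)
R = 0.0

0.0


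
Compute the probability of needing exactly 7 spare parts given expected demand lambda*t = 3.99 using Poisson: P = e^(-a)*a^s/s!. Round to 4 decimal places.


a = 3.99, s = 7
e^(-a) = e^(-3.99) = 0.0185
a^s = 3.99^7 = 16099.4215
s! = 5040
P = 0.0185 * 16099.4215 / 5040
P = 0.0591

0.0591


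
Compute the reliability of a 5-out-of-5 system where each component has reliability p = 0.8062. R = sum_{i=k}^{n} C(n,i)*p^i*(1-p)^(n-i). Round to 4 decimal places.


k = 5, n = 5, p = 0.8062
i=5: C(5,5)=1 * 0.8062^5 * 0.1938^0 = 0.3406
R = sum of terms = 0.3406

0.3406


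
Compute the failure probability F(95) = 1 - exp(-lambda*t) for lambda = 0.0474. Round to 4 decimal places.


lambda = 0.0474, t = 95
lambda * t = 4.503
exp(-4.503) = 0.0111
F(t) = 1 - 0.0111
F(t) = 0.9889

0.9889


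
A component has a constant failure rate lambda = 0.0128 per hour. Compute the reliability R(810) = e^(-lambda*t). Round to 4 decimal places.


lambda = 0.0128
t = 810
lambda * t = 10.368
R(t) = e^(-10.368)
R(t) = 0.0

0.0


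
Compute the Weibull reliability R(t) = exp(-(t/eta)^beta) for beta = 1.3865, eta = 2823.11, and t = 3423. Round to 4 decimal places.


beta = 1.3865, eta = 2823.11, t = 3423
t/eta = 3423 / 2823.11 = 1.2125
(t/eta)^beta = 1.2125^1.3865 = 1.3062
R(t) = exp(-1.3062)
R(t) = 0.2708

0.2708


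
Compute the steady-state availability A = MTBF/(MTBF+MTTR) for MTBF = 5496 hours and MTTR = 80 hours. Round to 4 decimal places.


MTBF = 5496
MTTR = 80
MTBF + MTTR = 5576
A = 5496 / 5576
A = 0.9857

0.9857


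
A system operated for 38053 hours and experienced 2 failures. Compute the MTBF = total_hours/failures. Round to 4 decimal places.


total_hours = 38053
failures = 2
MTBF = 38053 / 2
MTBF = 19026.5

19026.5


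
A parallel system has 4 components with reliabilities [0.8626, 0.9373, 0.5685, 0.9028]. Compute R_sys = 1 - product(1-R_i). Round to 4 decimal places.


Components: [0.8626, 0.9373, 0.5685, 0.9028]
(1 - 0.8626) = 0.1374, running product = 0.1374
(1 - 0.9373) = 0.0627, running product = 0.0086
(1 - 0.5685) = 0.4315, running product = 0.0037
(1 - 0.9028) = 0.0972, running product = 0.0004
Product of (1-R_i) = 0.0004
R_sys = 1 - 0.0004 = 0.9996

0.9996


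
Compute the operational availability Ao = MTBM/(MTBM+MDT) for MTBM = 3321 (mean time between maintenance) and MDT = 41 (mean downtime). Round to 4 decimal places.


MTBM = 3321
MDT = 41
MTBM + MDT = 3362
Ao = 3321 / 3362
Ao = 0.9878

0.9878


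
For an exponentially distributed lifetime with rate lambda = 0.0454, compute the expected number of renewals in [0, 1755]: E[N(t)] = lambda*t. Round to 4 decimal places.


lambda = 0.0454
t = 1755
E[N(t)] = lambda * t
E[N(t)] = 0.0454 * 1755
E[N(t)] = 79.677

79.677


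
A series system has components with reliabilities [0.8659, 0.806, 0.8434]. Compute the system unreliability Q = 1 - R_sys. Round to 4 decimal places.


Components: [0.8659, 0.806, 0.8434]
After component 1: product = 0.8659
After component 2: product = 0.6979
After component 3: product = 0.5886
R_sys = 0.5886
Q = 1 - 0.5886 = 0.4114

0.4114


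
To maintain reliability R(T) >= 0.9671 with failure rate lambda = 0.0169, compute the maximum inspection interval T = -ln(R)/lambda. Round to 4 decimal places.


R_target = 0.9671
lambda = 0.0169
-ln(0.9671) = 0.0335
T = 0.0335 / 0.0169
T = 1.9795

1.9795


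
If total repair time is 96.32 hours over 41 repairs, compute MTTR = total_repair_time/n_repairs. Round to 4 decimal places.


total_repair_time = 96.32
n_repairs = 41
MTTR = 96.32 / 41
MTTR = 2.3493

2.3493


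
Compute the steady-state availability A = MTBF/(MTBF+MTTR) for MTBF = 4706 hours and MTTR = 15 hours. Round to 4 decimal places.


MTBF = 4706
MTTR = 15
MTBF + MTTR = 4721
A = 4706 / 4721
A = 0.9968

0.9968


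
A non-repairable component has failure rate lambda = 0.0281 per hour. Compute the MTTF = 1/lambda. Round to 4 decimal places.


lambda = 0.0281
MTTF = 1 / 0.0281
MTTF = 35.5872

35.5872


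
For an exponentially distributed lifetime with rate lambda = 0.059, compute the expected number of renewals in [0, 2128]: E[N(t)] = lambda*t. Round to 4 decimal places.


lambda = 0.059
t = 2128
E[N(t)] = lambda * t
E[N(t)] = 0.059 * 2128
E[N(t)] = 125.552

125.552


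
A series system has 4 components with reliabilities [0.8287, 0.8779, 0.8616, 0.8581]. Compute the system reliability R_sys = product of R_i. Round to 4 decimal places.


Components: [0.8287, 0.8779, 0.8616, 0.8581]
After component 1 (R=0.8287): product = 0.8287
After component 2 (R=0.8779): product = 0.7275
After component 3 (R=0.8616): product = 0.6268
After component 4 (R=0.8581): product = 0.5379
R_sys = 0.5379

0.5379


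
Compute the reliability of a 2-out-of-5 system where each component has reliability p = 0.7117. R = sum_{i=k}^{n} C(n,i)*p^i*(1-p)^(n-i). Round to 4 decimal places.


k = 2, n = 5, p = 0.7117
i=2: C(5,2)=10 * 0.7117^2 * 0.2883^3 = 0.1214
i=3: C(5,3)=10 * 0.7117^3 * 0.2883^2 = 0.2996
i=4: C(5,4)=5 * 0.7117^4 * 0.2883^1 = 0.3698
i=5: C(5,5)=1 * 0.7117^5 * 0.2883^0 = 0.1826
R = sum of terms = 0.9734

0.9734


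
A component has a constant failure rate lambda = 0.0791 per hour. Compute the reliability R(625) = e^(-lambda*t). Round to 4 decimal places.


lambda = 0.0791
t = 625
lambda * t = 49.4375
R(t) = e^(-49.4375)
R(t) = 0.0

0.0


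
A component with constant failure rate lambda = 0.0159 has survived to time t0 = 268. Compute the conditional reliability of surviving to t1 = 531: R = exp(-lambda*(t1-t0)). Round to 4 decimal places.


lambda = 0.0159
t0 = 268, t1 = 531
t1 - t0 = 263
lambda * (t1-t0) = 0.0159 * 263 = 4.1817
R = exp(-4.1817)
R = 0.0153

0.0153


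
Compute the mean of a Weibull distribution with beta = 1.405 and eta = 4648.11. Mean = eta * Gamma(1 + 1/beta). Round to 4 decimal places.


beta = 1.405, eta = 4648.11
1/beta = 0.7117
1 + 1/beta = 1.7117
Gamma(1.7117) = 0.9109
Mean = 4648.11 * 0.9109
Mean = 4234.0402

4234.0402


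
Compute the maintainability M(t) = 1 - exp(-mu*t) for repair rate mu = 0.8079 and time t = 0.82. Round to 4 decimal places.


mu = 0.8079, t = 0.82
mu * t = 0.8079 * 0.82 = 0.6625
exp(-0.6625) = 0.5156
M(t) = 1 - 0.5156
M(t) = 0.4844

0.4844


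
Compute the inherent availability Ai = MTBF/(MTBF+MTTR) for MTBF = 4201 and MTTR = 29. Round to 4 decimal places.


MTBF = 4201
MTTR = 29
MTBF + MTTR = 4230
Ai = 4201 / 4230
Ai = 0.9931

0.9931


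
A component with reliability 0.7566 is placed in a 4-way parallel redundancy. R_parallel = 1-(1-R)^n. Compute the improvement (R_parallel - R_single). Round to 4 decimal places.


R_single = 0.7566, n = 4
1 - R_single = 0.2434
(1 - R_single)^n = 0.2434^4 = 0.0035
R_parallel = 1 - 0.0035 = 0.9965
Improvement = 0.9965 - 0.7566
Improvement = 0.2399

0.2399


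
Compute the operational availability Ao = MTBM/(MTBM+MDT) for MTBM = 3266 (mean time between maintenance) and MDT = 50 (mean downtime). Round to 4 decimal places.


MTBM = 3266
MDT = 50
MTBM + MDT = 3316
Ao = 3266 / 3316
Ao = 0.9849

0.9849


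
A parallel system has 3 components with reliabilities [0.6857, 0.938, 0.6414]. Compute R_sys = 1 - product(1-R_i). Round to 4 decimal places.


Components: [0.6857, 0.938, 0.6414]
(1 - 0.6857) = 0.3143, running product = 0.3143
(1 - 0.938) = 0.062, running product = 0.0195
(1 - 0.6414) = 0.3586, running product = 0.007
Product of (1-R_i) = 0.007
R_sys = 1 - 0.007 = 0.993

0.993


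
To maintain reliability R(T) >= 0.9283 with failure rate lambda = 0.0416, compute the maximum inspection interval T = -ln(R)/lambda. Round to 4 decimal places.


R_target = 0.9283
lambda = 0.0416
-ln(0.9283) = 0.0744
T = 0.0744 / 0.0416
T = 1.7885

1.7885


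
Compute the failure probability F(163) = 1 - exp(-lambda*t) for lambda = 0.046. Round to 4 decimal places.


lambda = 0.046, t = 163
lambda * t = 7.498
exp(-7.498) = 0.0006
F(t) = 1 - 0.0006
F(t) = 0.9994

0.9994


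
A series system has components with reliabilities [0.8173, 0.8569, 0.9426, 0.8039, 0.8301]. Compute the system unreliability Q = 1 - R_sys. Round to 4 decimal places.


Components: [0.8173, 0.8569, 0.9426, 0.8039, 0.8301]
After component 1: product = 0.8173
After component 2: product = 0.7003
After component 3: product = 0.6601
After component 4: product = 0.5307
After component 5: product = 0.4405
R_sys = 0.4405
Q = 1 - 0.4405 = 0.5595

0.5595


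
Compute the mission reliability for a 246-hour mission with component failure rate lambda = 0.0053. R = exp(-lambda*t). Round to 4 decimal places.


lambda = 0.0053
mission_time = 246
lambda * t = 0.0053 * 246 = 1.3038
R = exp(-1.3038)
R = 0.2715

0.2715


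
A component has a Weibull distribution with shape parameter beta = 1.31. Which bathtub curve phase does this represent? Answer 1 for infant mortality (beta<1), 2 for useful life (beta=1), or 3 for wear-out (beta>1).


beta = 1.31
Compare beta to 1:
beta < 1 => infant mortality (phase 1)
beta = 1 => useful life (phase 2)
beta > 1 => wear-out (phase 3)
Since beta = 1.31, this is wear-out (increasing failure rate)
Phase = 3

3


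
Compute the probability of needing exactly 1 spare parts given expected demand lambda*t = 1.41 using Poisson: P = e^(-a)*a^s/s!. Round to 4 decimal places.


a = 1.41, s = 1
e^(-a) = e^(-1.41) = 0.2441
a^s = 1.41^1 = 1.41
s! = 1
P = 0.2441 * 1.41 / 1
P = 0.3442

0.3442


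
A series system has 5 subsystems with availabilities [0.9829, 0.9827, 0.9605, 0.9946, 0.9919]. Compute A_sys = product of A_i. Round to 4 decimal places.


Subsystems: [0.9829, 0.9827, 0.9605, 0.9946, 0.9919]
After subsystem 1 (A=0.9829): product = 0.9829
After subsystem 2 (A=0.9827): product = 0.9659
After subsystem 3 (A=0.9605): product = 0.9277
After subsystem 4 (A=0.9946): product = 0.9227
After subsystem 5 (A=0.9919): product = 0.9153
A_sys = 0.9153

0.9153


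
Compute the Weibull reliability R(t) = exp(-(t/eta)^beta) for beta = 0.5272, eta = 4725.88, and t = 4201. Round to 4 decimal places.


beta = 0.5272, eta = 4725.88, t = 4201
t/eta = 4201 / 4725.88 = 0.8889
(t/eta)^beta = 0.8889^0.5272 = 0.9398
R(t) = exp(-0.9398)
R(t) = 0.3907

0.3907


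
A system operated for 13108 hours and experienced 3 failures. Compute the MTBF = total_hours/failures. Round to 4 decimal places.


total_hours = 13108
failures = 3
MTBF = 13108 / 3
MTBF = 4369.3333

4369.3333


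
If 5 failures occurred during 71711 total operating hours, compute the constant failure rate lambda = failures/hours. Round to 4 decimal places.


failures = 5
total_hours = 71711
lambda = 5 / 71711
lambda = 0.0001

0.0001


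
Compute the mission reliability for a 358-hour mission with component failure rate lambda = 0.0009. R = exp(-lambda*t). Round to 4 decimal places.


lambda = 0.0009
mission_time = 358
lambda * t = 0.0009 * 358 = 0.3222
R = exp(-0.3222)
R = 0.7246

0.7246


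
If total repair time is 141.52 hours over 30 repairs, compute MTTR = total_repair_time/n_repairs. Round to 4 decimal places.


total_repair_time = 141.52
n_repairs = 30
MTTR = 141.52 / 30
MTTR = 4.7173

4.7173


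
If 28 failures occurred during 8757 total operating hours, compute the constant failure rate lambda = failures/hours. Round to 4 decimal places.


failures = 28
total_hours = 8757
lambda = 28 / 8757
lambda = 0.0032

0.0032


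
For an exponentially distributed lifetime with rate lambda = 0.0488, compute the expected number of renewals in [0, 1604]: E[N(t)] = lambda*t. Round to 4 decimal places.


lambda = 0.0488
t = 1604
E[N(t)] = lambda * t
E[N(t)] = 0.0488 * 1604
E[N(t)] = 78.2752

78.2752


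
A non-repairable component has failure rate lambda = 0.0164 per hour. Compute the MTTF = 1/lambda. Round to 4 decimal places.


lambda = 0.0164
MTTF = 1 / 0.0164
MTTF = 60.9756

60.9756


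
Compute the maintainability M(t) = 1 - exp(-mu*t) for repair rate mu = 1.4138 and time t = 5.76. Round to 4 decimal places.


mu = 1.4138, t = 5.76
mu * t = 1.4138 * 5.76 = 8.1435
exp(-8.1435) = 0.0003
M(t) = 1 - 0.0003
M(t) = 0.9997

0.9997


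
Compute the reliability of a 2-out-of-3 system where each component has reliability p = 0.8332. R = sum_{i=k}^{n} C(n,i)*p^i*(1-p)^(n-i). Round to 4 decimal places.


k = 2, n = 3, p = 0.8332
i=2: C(3,2)=3 * 0.8332^2 * 0.1668^1 = 0.3474
i=3: C(3,3)=1 * 0.8332^3 * 0.1668^0 = 0.5784
R = sum of terms = 0.9258

0.9258


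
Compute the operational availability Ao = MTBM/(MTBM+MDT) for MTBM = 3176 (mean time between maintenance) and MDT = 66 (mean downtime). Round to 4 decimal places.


MTBM = 3176
MDT = 66
MTBM + MDT = 3242
Ao = 3176 / 3242
Ao = 0.9796

0.9796


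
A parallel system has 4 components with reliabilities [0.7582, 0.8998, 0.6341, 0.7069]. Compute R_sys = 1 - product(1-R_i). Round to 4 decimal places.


Components: [0.7582, 0.8998, 0.6341, 0.7069]
(1 - 0.7582) = 0.2418, running product = 0.2418
(1 - 0.8998) = 0.1002, running product = 0.0242
(1 - 0.6341) = 0.3659, running product = 0.0089
(1 - 0.7069) = 0.2931, running product = 0.0026
Product of (1-R_i) = 0.0026
R_sys = 1 - 0.0026 = 0.9974

0.9974


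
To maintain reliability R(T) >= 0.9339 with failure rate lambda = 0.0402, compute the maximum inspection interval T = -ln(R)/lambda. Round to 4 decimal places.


R_target = 0.9339
lambda = 0.0402
-ln(0.9339) = 0.0684
T = 0.0684 / 0.0402
T = 1.7011

1.7011


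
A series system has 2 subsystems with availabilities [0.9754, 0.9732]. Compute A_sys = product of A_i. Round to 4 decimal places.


Subsystems: [0.9754, 0.9732]
After subsystem 1 (A=0.9754): product = 0.9754
After subsystem 2 (A=0.9732): product = 0.9493
A_sys = 0.9493

0.9493


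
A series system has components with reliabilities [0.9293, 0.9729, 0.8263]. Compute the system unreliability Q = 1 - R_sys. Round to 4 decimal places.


Components: [0.9293, 0.9729, 0.8263]
After component 1: product = 0.9293
After component 2: product = 0.9041
After component 3: product = 0.7471
R_sys = 0.7471
Q = 1 - 0.7471 = 0.2529

0.2529


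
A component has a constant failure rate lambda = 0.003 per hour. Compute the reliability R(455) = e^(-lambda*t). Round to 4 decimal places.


lambda = 0.003
t = 455
lambda * t = 1.365
R(t) = e^(-1.365)
R(t) = 0.2554

0.2554


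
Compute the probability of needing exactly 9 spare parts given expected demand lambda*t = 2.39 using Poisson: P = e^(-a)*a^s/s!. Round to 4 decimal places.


a = 2.39, s = 9
e^(-a) = e^(-2.39) = 0.0916
a^s = 2.39^9 = 2544.3749
s! = 362880
P = 0.0916 * 2544.3749 / 362880
P = 0.0006

0.0006


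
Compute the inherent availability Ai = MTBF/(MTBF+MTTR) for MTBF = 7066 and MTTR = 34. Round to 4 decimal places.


MTBF = 7066
MTTR = 34
MTBF + MTTR = 7100
Ai = 7066 / 7100
Ai = 0.9952

0.9952


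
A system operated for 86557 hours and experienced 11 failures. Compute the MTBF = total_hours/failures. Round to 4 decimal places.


total_hours = 86557
failures = 11
MTBF = 86557 / 11
MTBF = 7868.8182

7868.8182


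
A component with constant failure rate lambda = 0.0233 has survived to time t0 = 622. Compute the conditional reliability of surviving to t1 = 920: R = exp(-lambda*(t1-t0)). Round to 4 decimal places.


lambda = 0.0233
t0 = 622, t1 = 920
t1 - t0 = 298
lambda * (t1-t0) = 0.0233 * 298 = 6.9434
R = exp(-6.9434)
R = 0.001

0.001


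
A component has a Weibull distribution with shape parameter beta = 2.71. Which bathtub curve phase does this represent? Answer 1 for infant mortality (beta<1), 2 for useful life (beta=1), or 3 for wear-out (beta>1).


beta = 2.71
Compare beta to 1:
beta < 1 => infant mortality (phase 1)
beta = 1 => useful life (phase 2)
beta > 1 => wear-out (phase 3)
Since beta = 2.71, this is wear-out (increasing failure rate)
Phase = 3

3


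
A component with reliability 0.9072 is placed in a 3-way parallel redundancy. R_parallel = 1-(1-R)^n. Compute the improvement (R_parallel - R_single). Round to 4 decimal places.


R_single = 0.9072, n = 3
1 - R_single = 0.0928
(1 - R_single)^n = 0.0928^3 = 0.0008
R_parallel = 1 - 0.0008 = 0.9992
Improvement = 0.9992 - 0.9072
Improvement = 0.092

0.092


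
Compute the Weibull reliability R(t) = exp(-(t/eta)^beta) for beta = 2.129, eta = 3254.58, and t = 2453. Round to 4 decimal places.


beta = 2.129, eta = 3254.58, t = 2453
t/eta = 2453 / 3254.58 = 0.7537
(t/eta)^beta = 0.7537^2.129 = 0.5477
R(t) = exp(-0.5477)
R(t) = 0.5783

0.5783


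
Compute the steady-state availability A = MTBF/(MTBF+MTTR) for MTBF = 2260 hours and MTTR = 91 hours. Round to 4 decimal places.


MTBF = 2260
MTTR = 91
MTBF + MTTR = 2351
A = 2260 / 2351
A = 0.9613

0.9613


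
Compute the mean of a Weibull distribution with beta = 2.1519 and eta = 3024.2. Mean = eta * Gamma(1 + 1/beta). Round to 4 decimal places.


beta = 2.1519, eta = 3024.2
1/beta = 0.4647
1 + 1/beta = 1.4647
Gamma(1.4647) = 0.8856
Mean = 3024.2 * 0.8856
Mean = 2678.2534

2678.2534


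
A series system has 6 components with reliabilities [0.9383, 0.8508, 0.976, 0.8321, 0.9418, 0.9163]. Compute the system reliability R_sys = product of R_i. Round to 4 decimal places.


Components: [0.9383, 0.8508, 0.976, 0.8321, 0.9418, 0.9163]
After component 1 (R=0.9383): product = 0.9383
After component 2 (R=0.8508): product = 0.7983
After component 3 (R=0.976): product = 0.7791
After component 4 (R=0.8321): product = 0.6483
After component 5 (R=0.9418): product = 0.6106
After component 6 (R=0.9163): product = 0.5595
R_sys = 0.5595

0.5595


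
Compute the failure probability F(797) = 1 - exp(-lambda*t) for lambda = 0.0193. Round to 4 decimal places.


lambda = 0.0193, t = 797
lambda * t = 15.3821
exp(-15.3821) = 0.0
F(t) = 1 - 0.0
F(t) = 1.0

1.0


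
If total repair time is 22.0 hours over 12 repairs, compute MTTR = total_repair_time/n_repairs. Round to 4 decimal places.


total_repair_time = 22.0
n_repairs = 12
MTTR = 22.0 / 12
MTTR = 1.8333

1.8333


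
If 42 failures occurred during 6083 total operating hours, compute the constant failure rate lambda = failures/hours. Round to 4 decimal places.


failures = 42
total_hours = 6083
lambda = 42 / 6083
lambda = 0.0069

0.0069
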